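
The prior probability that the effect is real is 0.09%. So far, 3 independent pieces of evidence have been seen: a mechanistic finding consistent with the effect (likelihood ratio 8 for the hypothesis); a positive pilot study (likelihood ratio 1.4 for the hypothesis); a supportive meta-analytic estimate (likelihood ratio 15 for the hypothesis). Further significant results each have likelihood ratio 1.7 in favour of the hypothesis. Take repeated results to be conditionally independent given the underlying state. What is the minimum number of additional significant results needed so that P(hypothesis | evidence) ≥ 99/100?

13

Prior odds = 0.0009/0.9991 = 9/9991.
Combined Bayes factor of the evidence already in hand = 8 × 1.4 × 15 = 168.
Odds after that evidence = (9/9991) × 168 = 1512/9991.
Target odds = 0.99/0.01 = 99.
Need 1.7ⁿ ≥ 99 ÷ (1512/9991) = 109901/168.
1.7¹² ≈582.622 falls short of 109901/168 but 1.7¹³ ≈990.458 reaches it, so n = 13.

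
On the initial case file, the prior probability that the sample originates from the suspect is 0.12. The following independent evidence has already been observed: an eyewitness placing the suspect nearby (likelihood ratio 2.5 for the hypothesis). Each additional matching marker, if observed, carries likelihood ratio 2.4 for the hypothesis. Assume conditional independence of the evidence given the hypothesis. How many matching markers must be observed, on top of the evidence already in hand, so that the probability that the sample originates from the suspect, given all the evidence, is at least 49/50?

6

Prior odds = 0.12/0.88 = 3/22.
Bayes factor of the evidence already in hand = 2.5.
Odds after that evidence = (3/22) × 2.5 = 15/44.
Target odds = 0.98/0.02 = 49.
Need 2.4ⁿ ≥ 49 ÷ (15/44) = 2156/15.
2.4⁵ = 79.62624 falls short of 2156/15 but 2.4⁶ = 2985984/15625 reaches it, so n = 6.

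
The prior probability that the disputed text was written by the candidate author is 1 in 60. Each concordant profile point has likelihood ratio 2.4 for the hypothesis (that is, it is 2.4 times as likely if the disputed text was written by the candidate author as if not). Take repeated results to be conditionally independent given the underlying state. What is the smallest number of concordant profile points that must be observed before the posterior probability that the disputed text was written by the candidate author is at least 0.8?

7

Prior odds = (1/60)/(59/60) = 1/59.
Likelihood ratio per concordant profile point = 2.4.
Target odds: 0.8 ÷ 0.2 = 4.
Require 2.4ⁿ ≥ 4 ÷ (1/59) = 236.
2.4⁶ = 2985984/15625 falls short of 236 but 2.4⁷ = 35831808/78125 reaches it, so n = 7.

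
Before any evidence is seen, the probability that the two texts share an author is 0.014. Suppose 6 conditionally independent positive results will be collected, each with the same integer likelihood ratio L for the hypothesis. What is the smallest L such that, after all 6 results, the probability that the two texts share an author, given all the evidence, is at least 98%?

Prior odds = 0.014/0.986 = 7/493.
Target odds = 0.98/0.02 = 49.
Need L⁶ ≥ 49 ÷ (7/493) = 3451.
3⁶ = 729 < 3451 ≤ 4096 = 4⁶, so L = 4.

4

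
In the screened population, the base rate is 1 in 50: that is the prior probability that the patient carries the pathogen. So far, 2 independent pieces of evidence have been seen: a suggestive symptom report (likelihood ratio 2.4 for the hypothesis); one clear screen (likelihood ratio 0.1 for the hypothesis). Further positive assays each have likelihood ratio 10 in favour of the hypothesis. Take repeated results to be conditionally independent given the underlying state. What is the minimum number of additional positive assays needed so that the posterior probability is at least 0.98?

5

Prior odds = 0.02/0.98 = 1/49.
Combined Bayes factor of the evidence already in hand = 2.4 × 0.1 = 0.24.
Odds after that evidence = (1/49) × 0.24 = 6/1225.
Target odds = 0.98/0.02 = 49.
Need 10ⁿ ≥ 49 ÷ (6/1225) = 60025/6.
10⁴ = 10000 falls short of 60025/6 but 10⁵ = 100000 reaches it, so n = 5.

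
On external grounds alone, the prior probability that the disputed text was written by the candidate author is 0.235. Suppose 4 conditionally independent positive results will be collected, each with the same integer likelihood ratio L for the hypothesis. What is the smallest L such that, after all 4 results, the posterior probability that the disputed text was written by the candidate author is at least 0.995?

Prior odds = 0.235/0.765 = 47/153.
Target odds = 0.995/0.005 = 199.
Need L⁴ ≥ 199 ÷ (47/153) = 30447/47.
5⁴ = 625 < 30447/47 ≤ 1296 = 6⁴, so L = 6.

6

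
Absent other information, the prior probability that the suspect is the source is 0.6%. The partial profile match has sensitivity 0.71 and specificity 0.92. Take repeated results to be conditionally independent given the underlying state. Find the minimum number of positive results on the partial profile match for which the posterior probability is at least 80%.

Prior odds = 0.006/0.994 = 3/497.
False-positive rate = 1 − 0.92 = 0.08; likelihood ratio of a positive = 0.71/0.08 = 8.875.
Target odds: 0.8 ÷ 0.2 = 4.
Need (3/497) × 8.875ⁿ ≥ 4, i.e. 8.875ⁿ ≥ 1988/3.
8.875² = 78.765625 falls short of 1988/3 but 8.875³ = 357911/512 reaches it, so n = 3.

3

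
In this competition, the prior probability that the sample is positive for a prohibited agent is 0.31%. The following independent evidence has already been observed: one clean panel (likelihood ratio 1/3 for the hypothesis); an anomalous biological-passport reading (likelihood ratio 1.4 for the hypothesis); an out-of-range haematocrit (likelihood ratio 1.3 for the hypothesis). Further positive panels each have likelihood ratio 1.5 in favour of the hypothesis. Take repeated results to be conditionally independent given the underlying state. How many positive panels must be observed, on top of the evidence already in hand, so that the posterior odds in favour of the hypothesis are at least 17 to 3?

Prior odds = 0.0031/0.9969 = 31/9969.
Combined Bayes factor of the evidence already in hand = (1/3) × 1.4 × 1.3 = 91/150.
Odds after that evidence = (31/9969) × 91/150 = 2821/1495350.
Target odds = 17/3.
Need 1.5ⁿ ≥ 17/3 ÷ (2821/1495350) = 8473650/2821.
1.5¹⁹ ≈2216.84 falls short of 8473650/2821 but 1.5²⁰ ≈3325.26 reaches it, so n = 20.

20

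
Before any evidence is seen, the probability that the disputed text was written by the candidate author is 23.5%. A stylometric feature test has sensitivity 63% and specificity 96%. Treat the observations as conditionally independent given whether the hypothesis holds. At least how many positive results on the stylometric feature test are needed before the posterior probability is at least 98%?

2

Prior odds: 0.235 ÷ 0.765 = 47/153.
False-positive rate = 1 − 0.96 = 0.04; likelihood ratio of a positive = 0.63/0.04 = 15.75.
Target odds: 0.98 ÷ 0.02 = 49.
Need (47/153) × 15.75ⁿ ≥ 49, i.e. 15.75ⁿ ≥ 7497/47.
15.75¹ = 15.75 falls short of 7497/47 but 15.75² = 248.0625 reaches it, so n = 2.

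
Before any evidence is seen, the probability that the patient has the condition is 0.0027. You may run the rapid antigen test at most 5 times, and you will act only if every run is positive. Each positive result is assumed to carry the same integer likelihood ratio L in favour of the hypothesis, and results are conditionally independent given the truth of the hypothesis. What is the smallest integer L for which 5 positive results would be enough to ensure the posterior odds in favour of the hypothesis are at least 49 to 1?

8

Prior odds = 0.0027/0.9973 = 27/9973.
Target odds = 49.
Need L⁵ ≥ 49 ÷ (27/9973) = 488677/27.
7⁵ = 16807 < 488677/27 ≤ 32768 = 8⁵, so L = 8.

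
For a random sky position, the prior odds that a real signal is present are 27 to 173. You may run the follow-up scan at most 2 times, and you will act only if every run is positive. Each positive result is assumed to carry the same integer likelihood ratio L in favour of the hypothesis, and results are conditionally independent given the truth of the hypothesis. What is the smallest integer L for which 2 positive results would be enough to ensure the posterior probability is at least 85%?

7

Prior odds = 27/173.
Target odds = 0.85/0.15 = 17/3.
Need L² ≥ 17/3 ÷ (27/173) = 2941/81.
6² = 36 < 2941/81 ≤ 49 = 7², so L = 7.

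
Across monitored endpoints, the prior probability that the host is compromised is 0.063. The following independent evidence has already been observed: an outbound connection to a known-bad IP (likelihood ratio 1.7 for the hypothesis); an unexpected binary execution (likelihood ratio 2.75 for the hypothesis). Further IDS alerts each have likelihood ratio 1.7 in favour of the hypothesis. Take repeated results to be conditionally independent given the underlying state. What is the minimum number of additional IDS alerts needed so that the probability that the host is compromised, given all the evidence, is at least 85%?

Prior odds = 0.063/0.937 = 63/937.
Combined Bayes factor of the evidence already in hand = 1.7 × 2.75 = 4.675.
Odds after that evidence = (63/937) × 4.675 = 11781/37480.
Target odds = 0.85/0.15 = 17/3.
Need 1.7ⁿ ≥ 17/3 ÷ (11781/37480) = 37480/2079.
1.7⁵ = 1419857/100000 falls short of 37480/2079 but 1.7⁶ = 24137569/1000000 reaches it, so n = 6.

6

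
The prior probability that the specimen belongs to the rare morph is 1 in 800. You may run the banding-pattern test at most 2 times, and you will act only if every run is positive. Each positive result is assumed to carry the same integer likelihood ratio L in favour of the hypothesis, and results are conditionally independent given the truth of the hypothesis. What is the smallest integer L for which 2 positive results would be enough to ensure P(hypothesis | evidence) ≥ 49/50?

198

Prior odds = 0.00125/0.99875 = 1/799.
Target odds = 0.98/0.02 = 49.
Need L² ≥ 49 ÷ (1/799) = 39151.
197² = 38809 < 39151 ≤ 39204 = 198², so L = 198.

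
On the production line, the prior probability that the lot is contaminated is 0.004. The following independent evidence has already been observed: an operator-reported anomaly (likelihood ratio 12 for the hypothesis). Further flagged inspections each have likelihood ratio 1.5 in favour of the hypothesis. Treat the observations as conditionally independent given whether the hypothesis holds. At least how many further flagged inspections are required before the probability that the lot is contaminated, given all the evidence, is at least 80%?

Prior odds = 0.004/0.996 = 1/249.
Bayes factor of the evidence already in hand = 12.
Odds after that evidence = (1/249) × 12 = 4/83.
Target odds = 0.8/0.2 = 4.
Need 1.5ⁿ ≥ 4 ÷ (4/83) = 83.
1.5¹⁰ = 59049/1024 falls short of 83 but 1.5¹¹ = 177147/2048 reaches it, so n = 11.

11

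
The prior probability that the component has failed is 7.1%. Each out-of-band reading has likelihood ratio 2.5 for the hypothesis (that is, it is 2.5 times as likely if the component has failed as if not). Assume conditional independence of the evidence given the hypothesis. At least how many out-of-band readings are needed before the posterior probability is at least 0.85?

Prior odds: 0.071 ÷ 0.929 = 71/929.
Likelihood ratio per out-of-band reading = 2.5.
Target posterior odds = 0.85/0.15 = 17/3.
Need (71/929) × 2.5ⁿ ≥ 17/3, i.e. 2.5ⁿ ≥ 15793/213.
2.5⁴ = 39.0625 falls short of 15793/213 but 2.5⁵ = 97.65625 reaches it, so n = 5.

5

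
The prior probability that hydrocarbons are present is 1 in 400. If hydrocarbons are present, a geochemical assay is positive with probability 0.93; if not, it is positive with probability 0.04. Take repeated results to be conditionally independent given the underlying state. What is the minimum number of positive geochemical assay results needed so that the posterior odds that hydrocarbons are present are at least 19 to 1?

3

Prior odds = 0.0025/0.9975 = 1/399.
Likelihood ratio of a positive = 0.93/0.04 = 23.25.
Target odds = 19.
Require 23.25ⁿ ≥ 19 ÷ (1/399) = 7581.
23.25² = 540.5625 falls short of 7581 but 23.25³ = 804357/64 reaches it, so n = 3.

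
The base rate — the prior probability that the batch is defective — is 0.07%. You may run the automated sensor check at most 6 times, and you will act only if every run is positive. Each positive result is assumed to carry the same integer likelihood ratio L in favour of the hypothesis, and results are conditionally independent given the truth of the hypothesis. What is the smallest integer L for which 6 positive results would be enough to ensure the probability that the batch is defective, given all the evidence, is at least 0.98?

7

Prior odds = 0.0007/0.9993 = 7/9993.
Target odds = 0.98/0.02 = 49.
Need L⁶ ≥ 49 ÷ (7/9993) = 69951.
6⁶ = 46656 < 69951 ≤ 117649 = 7⁶, so L = 7.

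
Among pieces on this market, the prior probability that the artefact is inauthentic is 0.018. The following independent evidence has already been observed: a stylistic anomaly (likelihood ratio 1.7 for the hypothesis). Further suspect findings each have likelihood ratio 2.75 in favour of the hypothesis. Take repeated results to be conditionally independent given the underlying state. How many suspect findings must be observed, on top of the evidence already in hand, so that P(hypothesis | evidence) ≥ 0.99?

Prior odds = 0.018/0.982 = 9/491.
Bayes factor of the evidence already in hand = 1.7.
Odds after that evidence = (9/491) × 1.7 = 153/4910.
Target odds = 0.99/0.01 = 99.
Need 2.75ⁿ ≥ 99 ÷ (153/4910) = 54010/17.
2.75⁷ = 19487171/16384 falls short of 54010/17 but 2.75⁸ = 214358881/65536 reaches it, so n = 8.

8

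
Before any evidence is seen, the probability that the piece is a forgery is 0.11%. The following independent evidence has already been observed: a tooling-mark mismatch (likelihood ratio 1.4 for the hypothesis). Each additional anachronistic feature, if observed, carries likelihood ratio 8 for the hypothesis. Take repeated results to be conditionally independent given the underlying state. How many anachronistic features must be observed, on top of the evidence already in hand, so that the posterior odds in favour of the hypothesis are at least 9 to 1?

5

Prior odds = 0.0011/0.9989 = 11/9989.
Bayes factor of the evidence already in hand = 1.4.
Odds after that evidence = (11/9989) × 1.4 = 11/7135.
Target odds = 9.
Need 8ⁿ ≥ 9 ÷ (11/7135) = 64215/11.
8⁴ = 4096 falls short of 64215/11 but 8⁵ = 32768 reaches it, so n = 5.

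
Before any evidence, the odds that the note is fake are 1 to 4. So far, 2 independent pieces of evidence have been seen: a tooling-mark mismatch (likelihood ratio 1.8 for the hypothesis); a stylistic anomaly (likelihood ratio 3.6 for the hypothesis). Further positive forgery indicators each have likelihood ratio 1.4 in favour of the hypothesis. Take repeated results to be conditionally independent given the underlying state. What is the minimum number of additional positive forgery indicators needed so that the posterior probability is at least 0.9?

Prior odds = 0.25.
Combined Bayes factor of the evidence already in hand = 1.8 × 3.6 = 6.48.
Odds after that evidence = 0.25 × 6.48 = 1.62.
Target odds = 0.9/0.1 = 9.
Need 1.4ⁿ ≥ 9 ÷ 1.62 = 50/9.
1.4⁵ = 5.37824 falls short of 50/9 but 1.4⁶ = 117649/15625 reaches it, so n = 6.

6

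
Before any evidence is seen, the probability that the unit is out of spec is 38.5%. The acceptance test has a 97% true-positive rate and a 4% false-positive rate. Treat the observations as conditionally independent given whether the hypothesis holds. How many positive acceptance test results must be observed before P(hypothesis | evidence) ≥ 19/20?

2

Prior odds = 0.385/0.615 = 77/123.
Likelihood ratio of a positive result = 0.97/0.04 = 24.25.
Target posterior odds = 0.95/0.05 = 19.
Require 24.25ⁿ ≥ 19 ÷ (77/123) = 2337/77.
24.25¹ = 24.25 falls short of 2337/77 but 24.25² = 588.0625 reaches it, so n = 2.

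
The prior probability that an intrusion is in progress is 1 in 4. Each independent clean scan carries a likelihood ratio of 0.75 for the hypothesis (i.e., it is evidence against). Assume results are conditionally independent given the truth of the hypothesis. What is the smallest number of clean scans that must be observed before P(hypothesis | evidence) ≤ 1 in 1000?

Prior odds: 0.25 ÷ 0.75 = 1/3.
Likelihood ratio per clean scan = 0.75.
Target odds: 0.001 ÷ 0.999 = 1/999.
Require 0.75ⁿ ≤ 1/999 ÷ (1/3) = 1/333.
0.75²⁰ ≈0.00317121 is still above 1/333 but 0.75²¹ ≈0.00237841 is at or below it, so n = 21.

21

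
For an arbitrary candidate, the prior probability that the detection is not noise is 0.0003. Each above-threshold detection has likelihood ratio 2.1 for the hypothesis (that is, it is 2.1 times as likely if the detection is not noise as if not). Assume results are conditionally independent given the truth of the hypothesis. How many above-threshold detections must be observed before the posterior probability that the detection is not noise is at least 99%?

Prior odds = 0.0003/0.9997 = 3/9997.
Likelihood ratio per above-threshold detection = 2.1.
Target posterior odds = 0.99/0.01 = 99.
Require 2.1ⁿ ≥ 99 ÷ (3/9997) = 329901.
2.1¹⁷ ≈300419 falls short of 329901 but 2.1¹⁸ ≈630881 reaches it, so n = 18.

18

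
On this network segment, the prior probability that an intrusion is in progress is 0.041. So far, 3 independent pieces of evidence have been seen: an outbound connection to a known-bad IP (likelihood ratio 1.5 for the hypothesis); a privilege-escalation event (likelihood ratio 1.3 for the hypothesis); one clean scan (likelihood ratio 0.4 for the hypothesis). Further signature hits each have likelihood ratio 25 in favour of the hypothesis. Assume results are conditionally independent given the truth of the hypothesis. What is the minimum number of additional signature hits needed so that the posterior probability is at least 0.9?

Prior odds = 0.041/0.959 = 41/959.
Combined Bayes factor of the evidence already in hand = 1.5 × 1.3 × 0.4 = 0.78.
Odds after that evidence = (41/959) × 0.78 = 1599/47950.
Target odds = 0.9/0.1 = 9.
Need 25ⁿ ≥ 9 ÷ (1599/47950) = 143850/533.
25¹ = 25 falls short of 143850/533 but 25² = 625 reaches it, so n = 2.

2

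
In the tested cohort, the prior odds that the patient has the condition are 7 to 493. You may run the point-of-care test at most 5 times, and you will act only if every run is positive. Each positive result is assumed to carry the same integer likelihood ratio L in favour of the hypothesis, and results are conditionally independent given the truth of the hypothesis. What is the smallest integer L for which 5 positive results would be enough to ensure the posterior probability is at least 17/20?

Prior odds = 7/493.
Target odds = 0.85/0.15 = 17/3.
Need L⁵ ≥ 17/3 ÷ (7/493) = 8381/21.
3⁵ = 243 < 8381/21 ≤ 1024 = 4⁵, so L = 4.

4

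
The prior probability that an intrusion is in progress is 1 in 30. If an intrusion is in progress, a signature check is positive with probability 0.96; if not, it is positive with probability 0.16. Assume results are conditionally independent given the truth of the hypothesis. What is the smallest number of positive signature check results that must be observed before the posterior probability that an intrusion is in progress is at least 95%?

4

Prior odds = (1/30)/(29/30) = 1/29.
Likelihood ratio of a positive = 0.96/0.16 = 6.
Target posterior odds = 0.95/0.05 = 19.
Need (1/29) × 6ⁿ ≥ 19, i.e. 6ⁿ ≥ 551.
6³ = 216 falls short of 551 but 6⁴ = 1296 reaches it, so n = 4.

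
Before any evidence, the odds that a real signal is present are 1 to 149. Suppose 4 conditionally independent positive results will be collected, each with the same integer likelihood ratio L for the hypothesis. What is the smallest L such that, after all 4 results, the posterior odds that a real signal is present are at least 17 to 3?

6

Prior odds = 1/149.
Target odds = 17/3.
Need L⁴ ≥ 17/3 ÷ (1/149) = 2533/3.
5⁴ = 625 < 2533/3 ≤ 1296 = 6⁴, so L = 6.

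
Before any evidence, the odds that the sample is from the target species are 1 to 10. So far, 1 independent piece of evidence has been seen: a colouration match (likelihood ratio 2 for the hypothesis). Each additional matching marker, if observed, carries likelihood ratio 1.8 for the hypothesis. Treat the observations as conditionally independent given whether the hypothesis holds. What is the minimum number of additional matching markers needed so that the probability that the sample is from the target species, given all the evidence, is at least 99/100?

Prior odds = 0.1.
Bayes factor of the evidence already in hand = 2.
Odds after that evidence = 0.1 × 2 = 0.2.
Target odds = 0.99/0.01 = 99.
Need 1.8ⁿ ≥ 99 ÷ 0.2 = 495.
1.8¹⁰ ≈357.047 falls short of 495 but 1.8¹¹ ≈642.684 reaches it, so n = 11.

11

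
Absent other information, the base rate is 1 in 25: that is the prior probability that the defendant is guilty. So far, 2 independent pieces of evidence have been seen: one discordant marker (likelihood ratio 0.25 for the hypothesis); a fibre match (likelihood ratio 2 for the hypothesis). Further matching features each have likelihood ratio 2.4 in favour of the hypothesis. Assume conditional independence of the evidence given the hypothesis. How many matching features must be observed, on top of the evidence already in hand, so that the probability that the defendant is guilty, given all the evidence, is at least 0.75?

6

Prior odds = 0.04/0.96 = 1/24.
Combined Bayes factor of the evidence already in hand = 0.25 × 2 = 0.5.
Odds after that evidence = (1/24) × 0.5 = 1/48.
Target odds = 0.75/0.25 = 3.
Need 2.4ⁿ ≥ 3 ÷ (1/48) = 144.
2.4⁵ = 79.62624 falls short of 144 but 2.4⁶ = 2985984/15625 reaches it, so n = 6.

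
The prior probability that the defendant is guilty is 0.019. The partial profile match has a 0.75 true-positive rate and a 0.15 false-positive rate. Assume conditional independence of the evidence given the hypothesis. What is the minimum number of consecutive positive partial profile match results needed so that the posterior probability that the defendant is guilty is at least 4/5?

Prior odds = 0.019/0.981 = 19/981.
Likelihood ratio of a positive result = 0.75/0.15 = 5.
Target odds: 0.8 ÷ 0.2 = 4.
Need (19/981) × 5ⁿ ≥ 4, i.e. 5ⁿ ≥ 3924/19.
5³ = 125 falls short of 3924/19 but 5⁴ = 625 reaches it, so n = 4.

4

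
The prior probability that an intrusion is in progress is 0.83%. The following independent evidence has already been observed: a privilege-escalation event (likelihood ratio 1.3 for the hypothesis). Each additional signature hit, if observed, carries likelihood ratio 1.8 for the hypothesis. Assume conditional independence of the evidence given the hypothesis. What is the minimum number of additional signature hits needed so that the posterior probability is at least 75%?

Prior odds = 0.0083/0.9917 = 83/9917.
Bayes factor of the evidence already in hand = 1.3.
Odds after that evidence = (83/9917) × 1.3 = 1079/99170.
Target odds = 0.75/0.25 = 3.
Need 1.8ⁿ ≥ 3 ÷ (1079/99170) = 297510/1079.
1.8⁹ = 387420489/1953125 falls short of 297510/1079 but 1.8¹⁰ ≈357.047 reaches it, so n = 10.

10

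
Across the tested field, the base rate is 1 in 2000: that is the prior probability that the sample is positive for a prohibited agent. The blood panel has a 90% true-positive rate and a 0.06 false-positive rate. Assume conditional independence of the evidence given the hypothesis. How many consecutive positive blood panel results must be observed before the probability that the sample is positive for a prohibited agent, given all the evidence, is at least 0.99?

5

Prior odds = 0.0005/0.9995 = 1/1999.
Likelihood ratio of a positive result = 0.9/0.06 = 15.
Target posterior odds = 0.99/0.01 = 99.
Require 15ⁿ ≥ 99 ÷ (1/1999) = 197901.
15⁴ = 50625 falls short of 197901 but 15⁵ = 759375 reaches it, so n = 5.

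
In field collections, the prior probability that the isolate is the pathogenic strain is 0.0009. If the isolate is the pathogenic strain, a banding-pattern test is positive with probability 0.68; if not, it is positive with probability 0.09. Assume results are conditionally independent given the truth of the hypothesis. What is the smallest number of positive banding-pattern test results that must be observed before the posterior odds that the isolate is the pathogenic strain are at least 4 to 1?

Prior odds: 0.0009 ÷ 0.9991 = 9/9991.
Likelihood ratio of a positive = 0.68/0.09 = 68/9.
Target odds = 4.
Need (9/9991) × (68/9)ⁿ ≥ 4, i.e. (68/9)ⁿ ≥ 39964/9.
(68/9)⁴ = 21381376/6561 falls short of 39964/9 but (68/9)⁵ ≈24622.5 reaches it, so n = 5.

5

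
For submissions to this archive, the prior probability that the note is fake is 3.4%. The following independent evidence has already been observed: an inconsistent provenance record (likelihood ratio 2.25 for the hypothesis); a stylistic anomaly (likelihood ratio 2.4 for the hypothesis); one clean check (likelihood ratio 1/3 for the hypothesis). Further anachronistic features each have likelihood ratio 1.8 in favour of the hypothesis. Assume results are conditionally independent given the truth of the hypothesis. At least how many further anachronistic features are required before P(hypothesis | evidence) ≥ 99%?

13

Prior odds = 0.034/0.966 = 17/483.
Combined Bayes factor of the evidence already in hand = 2.25 × 2.4 × (1/3) = 1.8.
Odds after that evidence = (17/483) × 1.8 = 51/805.
Target odds = 0.99/0.01 = 99.
Need 1.8ⁿ ≥ 99 ÷ (51/805) = 26565/17.
1.8¹² ≈1156.83 falls short of 26565/17 but 1.8¹³ ≈2082.3 reaches it, so n = 13.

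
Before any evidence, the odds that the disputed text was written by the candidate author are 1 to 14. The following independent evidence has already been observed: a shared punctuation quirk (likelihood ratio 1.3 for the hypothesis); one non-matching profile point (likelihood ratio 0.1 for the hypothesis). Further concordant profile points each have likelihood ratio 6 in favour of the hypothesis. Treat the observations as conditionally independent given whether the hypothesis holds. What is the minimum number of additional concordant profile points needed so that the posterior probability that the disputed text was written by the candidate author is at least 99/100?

6

Prior odds = 1/14.
Combined Bayes factor of the evidence already in hand = 1.3 × 0.1 = 0.13.
Odds after that evidence = (1/14) × 0.13 = 13/1400.
Target odds = 0.99/0.01 = 99.
Need 6ⁿ ≥ 99 ÷ (13/1400) = 138600/13.
6⁵ = 7776 falls short of 138600/13 but 6⁶ = 46656 reaches it, so n = 6.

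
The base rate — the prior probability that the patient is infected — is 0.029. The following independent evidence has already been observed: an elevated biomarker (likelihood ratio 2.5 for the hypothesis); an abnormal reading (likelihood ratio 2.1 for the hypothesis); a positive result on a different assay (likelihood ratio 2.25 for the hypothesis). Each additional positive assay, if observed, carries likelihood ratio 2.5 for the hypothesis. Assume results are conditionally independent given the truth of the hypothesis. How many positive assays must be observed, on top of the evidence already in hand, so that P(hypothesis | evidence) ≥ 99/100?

Prior odds = 0.029/0.971 = 29/971.
Combined Bayes factor of the evidence already in hand = 2.5 × 2.1 × 2.25 = 11.8125.
Odds after that evidence = (29/971) × 11.8125 = 5481/15536.
Target odds = 0.99/0.01 = 99.
Need 2.5ⁿ ≥ 99 ÷ (5481/15536) = 170896/609.
2.5⁶ = 244.140625 falls short of 170896/609 but 2.5⁷ = 610.3515625 reaches it, so n = 7.

7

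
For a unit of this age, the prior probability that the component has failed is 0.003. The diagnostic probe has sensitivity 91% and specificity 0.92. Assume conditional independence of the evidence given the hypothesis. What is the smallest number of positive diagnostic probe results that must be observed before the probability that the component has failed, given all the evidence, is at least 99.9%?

Prior odds = 0.003/0.997 = 3/997.
False-positive rate = 1 − 0.92 = 0.08; likelihood ratio of a positive = 0.91/0.08 = 11.375.
Target posterior odds = 0.999/0.001 = 999.
Need (3/997) × 11.375ⁿ ≥ 999, i.e. 11.375ⁿ ≥ 332001.
11.375⁵ ≈190439 falls short of 332001 but 11.375⁶ ≈2.16625e+06 reaches it, so n = 6.

6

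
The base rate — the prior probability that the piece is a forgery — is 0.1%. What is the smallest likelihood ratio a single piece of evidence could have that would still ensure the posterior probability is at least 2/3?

Prior odds = 0.001/0.999 = 1/999.
Target odds = (2/3)/(1/3) = 2.
Required Bayes factor = 2 ÷ (1/999) = 1998.

1998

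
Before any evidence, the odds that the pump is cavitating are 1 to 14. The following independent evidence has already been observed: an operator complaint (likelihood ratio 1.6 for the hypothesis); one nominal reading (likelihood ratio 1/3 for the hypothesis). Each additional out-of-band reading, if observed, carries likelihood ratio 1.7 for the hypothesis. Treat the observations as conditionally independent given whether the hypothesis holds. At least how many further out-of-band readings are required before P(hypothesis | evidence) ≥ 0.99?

Prior odds = 1/14.
Combined Bayes factor of the evidence already in hand = 1.6 × (1/3) = 8/15.
Odds after that evidence = (1/14) × 8/15 = 4/105.
Target odds = 0.99/0.01 = 99.
Need 1.7ⁿ ≥ 99 ÷ (4/105) = 2598.75.
1.7¹⁴ ≈1683.78 falls short of 2598.75 but 1.7¹⁵ ≈2862.42 reaches it, so n = 15.

15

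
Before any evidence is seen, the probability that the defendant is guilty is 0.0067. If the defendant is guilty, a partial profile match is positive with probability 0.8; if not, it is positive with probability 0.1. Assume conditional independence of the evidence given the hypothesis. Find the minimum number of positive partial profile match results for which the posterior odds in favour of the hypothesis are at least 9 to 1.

Prior odds = 0.0067/0.9933 = 67/9933.
Likelihood ratio of a positive = 0.8/0.1 = 8.
Target odds = 9.
Require 8ⁿ ≥ 9 ÷ (67/9933) = 89397/67.
8³ = 512 falls short of 89397/67 but 8⁴ = 4096 reaches it, so n = 4.

4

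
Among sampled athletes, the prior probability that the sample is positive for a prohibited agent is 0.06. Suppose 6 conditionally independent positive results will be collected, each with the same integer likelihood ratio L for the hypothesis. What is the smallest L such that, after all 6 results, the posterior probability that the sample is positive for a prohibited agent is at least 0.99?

Prior odds = 0.06/0.94 = 3/47.
Target odds = 0.99/0.01 = 99.
Need L⁶ ≥ 99 ÷ (3/47) = 1551.
3⁶ = 729 < 1551 ≤ 4096 = 4⁶, so L = 4.

4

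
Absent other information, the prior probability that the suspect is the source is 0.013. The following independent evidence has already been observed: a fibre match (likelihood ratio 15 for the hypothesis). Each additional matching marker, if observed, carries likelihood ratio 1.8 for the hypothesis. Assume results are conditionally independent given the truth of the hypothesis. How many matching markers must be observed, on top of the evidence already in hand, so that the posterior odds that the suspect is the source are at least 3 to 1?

Prior odds = 0.013/0.987 = 13/987.
Bayes factor of the evidence already in hand = 15.
Odds after that evidence = (13/987) × 15 = 65/329.
Target odds = 3.
Need 1.8ⁿ ≥ 3 ÷ (65/329) = 987/65.
1.8⁴ = 10.4976 falls short of 987/65 but 1.8⁵ = 18.89568 reaches it, so n = 5.

5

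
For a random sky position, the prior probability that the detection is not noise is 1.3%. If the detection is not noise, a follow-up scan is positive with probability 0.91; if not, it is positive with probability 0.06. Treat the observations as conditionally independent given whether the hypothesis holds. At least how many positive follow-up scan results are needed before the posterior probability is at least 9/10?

Prior odds: 0.013 ÷ 0.987 = 13/987.
Likelihood ratio of a positive = 0.91/0.06 = 91/6.
Target odds: 0.9 ÷ 0.1 = 9.
Need (13/987) × (91/6)ⁿ ≥ 9, i.e. (91/6)ⁿ ≥ 8883/13.
(91/6)² = 8281/36 falls short of 8883/13 but (91/6)³ = 753571/216 reaches it, so n = 3.

3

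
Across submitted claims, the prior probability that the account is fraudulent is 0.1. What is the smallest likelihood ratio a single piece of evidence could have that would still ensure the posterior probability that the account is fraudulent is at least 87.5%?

Prior odds = 0.1/0.9 = 1/9.
Target odds = 0.875/0.125 = 7.
Required Bayes factor = 7 ÷ (1/9) = 63.

63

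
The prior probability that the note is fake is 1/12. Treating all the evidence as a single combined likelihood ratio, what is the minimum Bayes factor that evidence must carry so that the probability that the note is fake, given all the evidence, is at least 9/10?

Prior odds = (1/12)/(11/12) = 1/11.
Target odds = 0.9/0.1 = 9.
Required Bayes factor = 9 ÷ (1/11) = 99.

99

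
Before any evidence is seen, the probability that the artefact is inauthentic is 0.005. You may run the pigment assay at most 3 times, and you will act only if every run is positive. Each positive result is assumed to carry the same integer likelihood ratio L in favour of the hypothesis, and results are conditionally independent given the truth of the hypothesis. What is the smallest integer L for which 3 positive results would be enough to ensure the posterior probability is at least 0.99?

28

Prior odds = 0.005/0.995 = 1/199.
Target odds = 0.99/0.01 = 99.
Need L³ ≥ 99 ÷ (1/199) = 19701.
27³ = 19683 < 19701 ≤ 21952 = 28³, so L = 28.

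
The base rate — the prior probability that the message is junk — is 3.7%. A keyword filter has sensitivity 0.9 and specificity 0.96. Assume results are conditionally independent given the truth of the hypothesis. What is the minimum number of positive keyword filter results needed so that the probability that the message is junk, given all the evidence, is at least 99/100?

3

Prior odds = 0.037/0.963 = 37/963.
False-positive rate = 1 − 0.96 = 0.04; likelihood ratio of a positive = 0.9/0.04 = 22.5.
Target odds: 0.99 ÷ 0.01 = 99.
Require 22.5ⁿ ≥ 99 ÷ (37/963) = 95337/37.
22.5² = 506.25 falls short of 95337/37 but 22.5³ = 11390.625 reaches it, so n = 3.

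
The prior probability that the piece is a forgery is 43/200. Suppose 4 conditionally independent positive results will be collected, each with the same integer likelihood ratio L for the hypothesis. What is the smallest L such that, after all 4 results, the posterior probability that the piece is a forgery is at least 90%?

3

Prior odds = 0.215/0.785 = 43/157.
Target odds = 0.9/0.1 = 9.
Need L⁴ ≥ 9 ÷ (43/157) = 1413/43.
2⁴ = 16 < 1413/43 ≤ 81 = 3⁴, so L = 3.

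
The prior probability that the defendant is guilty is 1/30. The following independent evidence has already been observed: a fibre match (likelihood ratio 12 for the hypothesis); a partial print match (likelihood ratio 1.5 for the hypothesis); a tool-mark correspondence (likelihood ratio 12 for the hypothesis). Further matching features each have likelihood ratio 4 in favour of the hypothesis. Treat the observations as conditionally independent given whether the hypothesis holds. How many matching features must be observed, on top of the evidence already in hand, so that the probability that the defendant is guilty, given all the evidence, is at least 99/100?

Prior odds = (1/30)/(29/30) = 1/29.
Combined Bayes factor of the evidence already in hand = 12 × 1.5 × 12 = 216.
Odds after that evidence = (1/29) × 216 = 216/29.
Target odds = 0.99/0.01 = 99.
Need 4ⁿ ≥ 99 ÷ (216/29) = 319/24.
4¹ = 4 falls short of 319/24 but 4² = 16 reaches it, so n = 2.

2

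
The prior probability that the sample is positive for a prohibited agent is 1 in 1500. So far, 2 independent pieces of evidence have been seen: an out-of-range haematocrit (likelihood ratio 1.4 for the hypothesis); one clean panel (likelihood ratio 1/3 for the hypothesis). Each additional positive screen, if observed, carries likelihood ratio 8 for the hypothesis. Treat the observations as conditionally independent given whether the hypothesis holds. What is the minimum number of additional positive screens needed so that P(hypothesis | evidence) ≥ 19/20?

Prior odds = (1/1500)/(1499/1500) = 1/1499.
Combined Bayes factor of the evidence already in hand = 1.4 × (1/3) = 7/15.
Odds after that evidence = (1/1499) × 7/15 = 7/22485.
Target odds = 0.95/0.05 = 19.
Need 8ⁿ ≥ 19 ÷ (7/22485) = 427215/7.
8⁵ = 32768 falls short of 427215/7 but 8⁶ = 262144 reaches it, so n = 6.

6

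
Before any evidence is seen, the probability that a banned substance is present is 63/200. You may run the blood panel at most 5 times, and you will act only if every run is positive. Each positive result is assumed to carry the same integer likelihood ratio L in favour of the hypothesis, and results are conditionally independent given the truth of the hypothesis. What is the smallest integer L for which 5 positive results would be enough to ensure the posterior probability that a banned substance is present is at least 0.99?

3

Prior odds = 0.315/0.685 = 63/137.
Target odds = 0.99/0.01 = 99.
Need L⁵ ≥ 99 ÷ (63/137) = 1507/7.
2⁵ = 32 < 1507/7 ≤ 243 = 3⁵, so L = 3.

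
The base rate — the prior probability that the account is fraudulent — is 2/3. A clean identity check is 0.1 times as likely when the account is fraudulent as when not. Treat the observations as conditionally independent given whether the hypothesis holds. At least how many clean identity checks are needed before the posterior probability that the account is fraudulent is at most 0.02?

Prior odds = (2/3)/(1/3) = 2.
Likelihood ratio per clean identity check = 0.1.
Target posterior odds = 0.02/0.98 = 1/49.
Need 2 × 0.1ⁿ ≤ 1/49, i.e. 0.1ⁿ ≤ 1/98.
0.1¹ = 0.1 is still above 1/98 but 0.1² = 0.01 is at or below it, so n = 2.

2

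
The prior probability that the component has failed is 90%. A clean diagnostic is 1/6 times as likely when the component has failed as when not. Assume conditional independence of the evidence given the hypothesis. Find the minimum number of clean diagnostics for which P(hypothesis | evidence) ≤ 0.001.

6

Prior odds: 0.9 ÷ 0.1 = 9.
Likelihood ratio per clean diagnostic = 1/6.
Target odds: 0.001 ÷ 0.999 = 1/999.
Require (1/6)ⁿ ≤ 1/999 ÷ 9 = 1/8991.
(1/6)⁵ = 1/7776 is still above 1/8991 but (1/6)⁶ = 1/46656 is at or below it, so n = 6.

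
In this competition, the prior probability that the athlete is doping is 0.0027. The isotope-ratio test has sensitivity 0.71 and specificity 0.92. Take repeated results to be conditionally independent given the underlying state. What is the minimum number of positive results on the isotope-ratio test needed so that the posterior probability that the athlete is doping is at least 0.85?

Prior odds: 0.0027 ÷ 0.9973 = 27/9973.
False-positive rate = 1 − 0.92 = 0.08; likelihood ratio of a positive = 0.71/0.08 = 8.875.
Target posterior odds = 0.85/0.15 = 17/3.
Need (27/9973) × 8.875ⁿ ≥ 17/3, i.e. 8.875ⁿ ≥ 169541/81.
8.875³ = 357911/512 falls short of 169541/81 but 8.875⁴ = 25411681/4096 reaches it, so n = 4.

4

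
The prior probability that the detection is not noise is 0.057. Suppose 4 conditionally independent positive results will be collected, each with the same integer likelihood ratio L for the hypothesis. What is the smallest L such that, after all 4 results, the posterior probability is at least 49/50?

Prior odds = 0.057/0.943 = 57/943.
Target odds = 0.98/0.02 = 49.
Need L⁴ ≥ 49 ÷ (57/943) = 46207/57.
5⁴ = 625 < 46207/57 ≤ 1296 = 6⁴, so L = 6.

6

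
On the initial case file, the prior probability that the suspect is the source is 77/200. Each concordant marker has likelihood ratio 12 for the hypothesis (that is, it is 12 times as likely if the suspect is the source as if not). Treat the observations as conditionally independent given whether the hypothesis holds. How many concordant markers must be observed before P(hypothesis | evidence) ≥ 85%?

Prior odds = 0.385/0.615 = 77/123.
Likelihood ratio per concordant marker = 12.
Target odds: 0.85 ÷ 0.15 = 17/3.
Need (77/123) × 12ⁿ ≥ 17/3, i.e. 12ⁿ ≥ 697/77.
12¹ = 12, which meets the required 697/77; so n = 1.

1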